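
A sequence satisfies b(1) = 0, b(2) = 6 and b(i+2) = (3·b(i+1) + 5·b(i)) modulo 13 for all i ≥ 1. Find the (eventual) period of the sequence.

Listing terms: b(1) = 0; b(2) = 6; b(3) = 5; b(4) = 6; b(5) = 4; b(6) = 3; b(7) = 3; b(8) = 11; b(9) = 9; b(10) = 4; b(11) = 5; b(12) = 9; b(13) = 0; b(14) = 6.
Since (b(13), b(14)) = (b(1), b(2)) = (0, 6) (two consecutive terms determine the rest), the sequence is periodic with period 12.

12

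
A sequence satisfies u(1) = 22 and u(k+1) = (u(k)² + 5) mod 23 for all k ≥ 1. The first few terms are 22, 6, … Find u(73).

8

u(1) = 22, u(2) = 6, u(3) = 18, u(4) = 7, u(5) = 8, u(6) = 0, u(7) = 5, u(8) = 7.
Since u(8) = u(4) = 7, the sequence is eventually periodic: after a pre-period of length 3 it cycles with period 4.
For k ≥ 4, u(k) depends only on (k - 4) mod 4. (73 - 4) mod 4 = 1, so u(73) = u(5) = 8.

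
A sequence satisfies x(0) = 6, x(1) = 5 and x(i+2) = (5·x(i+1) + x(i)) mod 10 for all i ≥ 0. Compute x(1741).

5

Listing terms: x(0) = 6,  x(1) = 5,  x(2) = 1,  x(3) = 0,  x(4) = 1,  x(5) = 5,  x(6) = 6,  x(7) = 5.
Since (x(6), x(7)) = (x(0), x(1)) = (6, 5) (two consecutive terms determine the rest), the sequence is periodic with period 6.
(1741 - 0) mod 6 = 1, so x(1741) = x(1) = 5.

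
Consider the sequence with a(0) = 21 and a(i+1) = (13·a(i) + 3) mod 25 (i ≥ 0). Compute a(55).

We have a(0) = 21; a(1) = 1; a(2) = 16; a(3) = 11; a(4) = 21.
Since a(4) = a(0) = 21, the sequence is periodic with period 4.
(55 - 0) mod 4 = 3, so a(55) = a(3) = 11.

11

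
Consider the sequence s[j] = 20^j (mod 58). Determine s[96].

s[1] = 20,  s[2] = 52,  s[3] = 54,  s[4] = 36,  s[5] = 24,  s[6] = 16,  s[7] = 30,  s[8] = 20.
Since s[8] = s[1] = 20, the sequence is periodic with period 7.
(96 - 1) mod 7 = 4, so s[96] = s[5] = 24.

24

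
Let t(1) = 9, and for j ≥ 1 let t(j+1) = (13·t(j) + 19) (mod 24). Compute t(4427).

We have t(1) = 9, t(2) = 16, t(3) = 11, t(4) = 18, t(5) = 13, t(6) = 20, t(7) = 15, t(8) = 22, t(9) = 17, t(10) = 0, t(11) = 19, t(12) = 2, t(13) = 21, t(14) = 4, t(15) = 23, t(16) = 6, t(17) = 1, t(18) = 8, t(19) = 3, t(20) = 10, t(21) = 5, t(22) = 12, t(23) = 7, t(24) = 14, t(25) = 9.
Since t(25) = t(1) = 9, the sequence is periodic with period 24.
(4427 - 1) mod 24 = 10, so t(4427) = t(11) = 19.

19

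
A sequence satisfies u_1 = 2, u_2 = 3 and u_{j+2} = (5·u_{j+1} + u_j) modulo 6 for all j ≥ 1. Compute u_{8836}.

4

We have u_1 = 2, u_2 = 3, u_3 = 5, u_4 = 4, u_5 = 1, u_6 = 3, u_7 = 4, u_8 = 5, u_9 = 5, u_{10} = 0, u_{11} = 5, u_{12} = 1, u_{13} = 4, u_{14} = 3, u_{15} = 1, u_{16} = 2, u_{17} = 5, u_{18} = 3, u_{19} = 2, u_{20} = 1, u_{21} = 1, u_{22} = 0, u_{23} = 1, u_{24} = 5, u_{25} = 2, u_{26} = 3.
The sequence repeats with period 24.
So u_{8836} = u_{1 + ((8836-1) mod 24)} = u_4 = 4.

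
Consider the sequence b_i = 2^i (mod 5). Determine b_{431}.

3

Computing terms: b_0 = 1; b_1 = 2; b_2 = 4; b_3 = 3; b_4 = 1.
The sequence repeats with period 4.
(431 - 0) mod 4 = 3, so b_{431} = b_3 = 3.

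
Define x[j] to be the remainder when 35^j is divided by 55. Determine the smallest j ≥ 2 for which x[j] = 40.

We have x[1] = 35, x[2] = 15, x[3] = 30, x[4] = 5, x[5] = 10, x[6] = 20, x[7] = 40, x[8] = 25, x[9] = 50, x[10] = 45, x[11] = 35.
The sequence repeats with period 10.
The value 40 first appears (with j ≥ 2) at x[7].

7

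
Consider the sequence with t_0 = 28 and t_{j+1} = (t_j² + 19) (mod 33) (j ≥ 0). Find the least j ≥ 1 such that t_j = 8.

We have t_0 = 28,  t_1 = 11,  t_2 = 8,  t_3 = 17,  t_4 = 11.
Since t_4 = t_1 = 11, the sequence is eventually periodic: after a pre-period of length 1 it cycles with period 3.
The value 8 first appears (with j ≥ 1) at t_2.

2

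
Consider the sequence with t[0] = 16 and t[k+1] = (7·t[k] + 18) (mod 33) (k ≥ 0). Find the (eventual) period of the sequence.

10

Listing terms: t[0] = 16,  t[1] = 31,  t[2] = 4,  t[3] = 13,  t[4] = 10,  t[5] = 22,  t[6] = 7,  t[7] = 1,  t[8] = 25,  t[9] = 28,  t[10] = 16.
The sequence repeats with period 10.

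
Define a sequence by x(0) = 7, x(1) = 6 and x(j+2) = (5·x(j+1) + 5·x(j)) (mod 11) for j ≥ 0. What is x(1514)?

10

We have x(0) = 7,  x(1) = 6,  x(2) = 10,  x(3) = 3,  x(4) = 10,  x(5) = 10,  x(6) = 1,  x(7) = 0,  x(8) = 5,  x(9) = 3,  x(10) = 7,  x(11) = 6.
The sequence repeats with period 10.
(1514 - 0) mod 10 = 4, so x(1514) = x(4) = 10.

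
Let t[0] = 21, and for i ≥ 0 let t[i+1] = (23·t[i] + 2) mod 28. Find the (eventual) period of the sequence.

3

We have t[0] = 21, t[1] = 9, t[2] = 13, t[3] = 21.
Since t[3] = t[0] = 21, the sequence is periodic with period 3.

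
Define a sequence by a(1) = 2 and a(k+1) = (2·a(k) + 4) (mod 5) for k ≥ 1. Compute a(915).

0

Computing terms: a(1) = 2, a(2) = 3, a(3) = 0, a(4) = 4, a(5) = 2.
Since a(5) = a(1) = 2, the sequence is periodic with period 4.
(915 - 1) mod 4 = 2, so a(915) = a(3) = 0.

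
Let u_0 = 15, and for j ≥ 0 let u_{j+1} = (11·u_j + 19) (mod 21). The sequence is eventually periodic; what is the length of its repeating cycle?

6

We have u_0 = 15, u_1 = 16, u_2 = 6, u_3 = 1, u_4 = 9, u_5 = 13, u_6 = 15.
Since u_6 = u_0 = 15, the sequence is periodic with period 6.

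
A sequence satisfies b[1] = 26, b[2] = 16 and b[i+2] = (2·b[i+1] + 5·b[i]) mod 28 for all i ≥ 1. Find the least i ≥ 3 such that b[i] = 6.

b[1] = 26, b[2] = 16, b[3] = 22, b[4] = 12, b[5] = 22, b[6] = 20, b[7] = 10, b[8] = 8, b[9] = 10, b[10] = 4, b[11] = 2, b[12] = 24, b[13] = 2, b[14] = 12, b[15] = 6, b[16] = 16, b[17] = 6, b[18] = 8, b[19] = 18, b[20] = 20, b[21] = 18, b[22] = 24, b[23] = 26, b[24] = 4, b[25] = 26, b[26] = 16.
Since (b[25], b[26]) = (b[1], b[2]) = (26, 16) (two consecutive terms determine the rest), the sequence is periodic with period 24.
The value 6 first appears (with i ≥ 3) at b[15].

15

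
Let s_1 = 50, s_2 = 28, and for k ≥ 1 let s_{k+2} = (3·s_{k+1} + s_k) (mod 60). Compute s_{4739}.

Listing terms: s_1 = 50,  s_2 = 28,  s_3 = 14,  s_4 = 10,  s_5 = 44,  s_6 = 22,  s_7 = 50,  s_8 = 52,  s_9 = 26,  s_{10} = 10,  s_{11} = 56,  s_{12} = 58,  s_{13} = 50,  s_{14} = 28.
Since (s_{13}, s_{14}) = (s_1, s_2) = (50, 28) (two consecutive terms determine the rest), the sequence is periodic with period 12.
(4739 - 1) mod 12 = 10, so s_{4739} = s_{11} = 56.

56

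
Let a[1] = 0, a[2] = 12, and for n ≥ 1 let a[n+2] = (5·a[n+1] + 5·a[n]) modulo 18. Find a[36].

Listing terms: a[1] = 0, a[2] = 12, a[3] = 6, a[4] = 0, a[5] = 12.
Since (a[4], a[5]) = (a[1], a[2]) = (0, 12) (two consecutive terms determine the rest), the sequence is periodic with period 3.
(36 - 1) mod 3 = 2, so a[36] = a[3] = 6.

6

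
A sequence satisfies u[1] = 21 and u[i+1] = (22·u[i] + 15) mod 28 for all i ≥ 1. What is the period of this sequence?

Computing terms: u[1] = 21,  u[2] = 1,  u[3] = 9,  u[4] = 17,  u[5] = 25,  u[6] = 5,  u[7] = 13,  u[8] = 21.
The sequence repeats with period 7.

7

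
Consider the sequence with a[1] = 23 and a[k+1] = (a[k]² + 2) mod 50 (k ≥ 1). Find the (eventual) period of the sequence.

We have a[1] = 23, a[2] = 31, a[3] = 13, a[4] = 21, a[5] = 43, a[6] = 1, a[7] = 3, a[8] = 11, a[9] = 23.
The sequence repeats with period 8.

8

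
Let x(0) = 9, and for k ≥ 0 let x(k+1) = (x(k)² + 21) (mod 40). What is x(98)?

We have x(0) = 9,  x(1) = 22,  x(2) = 25,  x(3) = 6,  x(4) = 17,  x(5) = 30,  x(6) = 1,  x(7) = 22.
Since x(7) = x(1) = 22, the sequence is eventually periodic: after a pre-period of length 1 it cycles with period 6.
For k ≥ 1, x(k) depends only on (k - 1) mod 6. (98 - 1) mod 6 = 1, so x(98) = x(2) = 25.

25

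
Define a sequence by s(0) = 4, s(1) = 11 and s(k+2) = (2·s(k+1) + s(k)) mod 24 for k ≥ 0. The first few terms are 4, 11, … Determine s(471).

Listing terms: s(0) = 4,  s(1) = 11,  s(2) = 2,  s(3) = 15,  s(4) = 8,  s(5) = 7,  s(6) = 22,  s(7) = 3,  s(8) = 4,  s(9) = 11.
The sequence repeats with period 8.
(471 - 0) mod 8 = 7, so s(471) = s(7) = 3.

3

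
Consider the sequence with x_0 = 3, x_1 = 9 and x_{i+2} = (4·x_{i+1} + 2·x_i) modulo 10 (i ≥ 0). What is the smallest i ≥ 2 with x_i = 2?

Listing terms: x_0 = 3, x_1 = 9, x_2 = 2, x_3 = 6, x_4 = 8, x_5 = 4, x_6 = 2, x_7 = 6.
Since (x_6, x_7) = (x_2, x_3) = (2, 6) (two consecutive terms determine the rest), the sequence is eventually periodic: after a pre-period of length 2 it cycles with period 4.
The value 2 first appears (with i ≥ 2) at x_2.

2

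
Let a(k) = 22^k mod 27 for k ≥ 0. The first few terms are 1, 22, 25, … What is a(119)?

Listing terms: a(0) = 1; a(1) = 22; a(2) = 25; a(3) = 10; a(4) = 4; a(5) = 7; a(6) = 19; a(7) = 13; a(8) = 16; a(9) = 1.
The sequence repeats with period 9.
(119 - 0) mod 9 = 2, so a(119) = a(2) = 25.

25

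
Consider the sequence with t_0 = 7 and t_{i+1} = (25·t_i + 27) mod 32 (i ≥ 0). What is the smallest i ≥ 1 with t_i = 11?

28

Computing terms: t_0 = 7; t_1 = 10; t_2 = 21; t_3 = 8; t_4 = 3; t_5 = 6; t_6 = 17; t_7 = 4; t_8 = 31; t_9 = 2; t_{10} = 13; t_{11} = 0; t_{12} = 27; t_{13} = 30; t_{14} = 9; t_{15} = 28; t_{16} = 23; t_{17} = 26; t_{18} = 5; t_{19} = 24; t_{20} = 19; t_{21} = 22; t_{22} = 1; t_{23} = 20; t_{24} = 15; t_{25} = 18; t_{26} = 29; t_{27} = 16; t_{28} = 11; t_{29} = 14; t_{30} = 25; t_{31} = 12; t_{32} = 7.
The sequence repeats with period 32.
The value 11 first appears (with i ≥ 1) at t_{28}.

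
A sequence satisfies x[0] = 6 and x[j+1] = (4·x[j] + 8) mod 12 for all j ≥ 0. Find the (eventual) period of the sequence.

3

Computing terms: x[0] = 6; x[1] = 8; x[2] = 4; x[3] = 0; x[4] = 8.
Since x[4] = x[1] = 8, the sequence is eventually periodic: after a pre-period of length 1 it cycles with period 3.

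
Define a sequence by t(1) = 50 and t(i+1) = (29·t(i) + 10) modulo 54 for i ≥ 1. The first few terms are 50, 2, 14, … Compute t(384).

Listing terms: t(1) = 50, t(2) = 2, t(3) = 14, t(4) = 38, t(5) = 32, t(6) = 20, t(7) = 50.
The sequence repeats with period 6.
So t(384) = t(1 + ((384-1) mod 6)) = t(6) = 20.

20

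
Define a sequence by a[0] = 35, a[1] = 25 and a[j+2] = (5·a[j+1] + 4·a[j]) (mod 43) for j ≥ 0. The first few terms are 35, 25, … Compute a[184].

Computing terms: a[0] = 35; a[1] = 25; a[2] = 7; a[3] = 6; a[4] = 15; a[5] = 13; a[6] = 39; a[7] = 32; a[8] = 15; a[9] = 31; a[10] = 0; a[11] = 38; a[12] = 18; a[13] = 27; a[14] = 35; a[15] = 25.
The sequence repeats with period 14.
So a[184] = a[0 + ((184-0) mod 14)] = a[2] = 7.

7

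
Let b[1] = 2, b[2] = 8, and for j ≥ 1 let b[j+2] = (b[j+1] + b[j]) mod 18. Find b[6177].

14

Listing terms: b[1] = 2, b[2] = 8, b[3] = 10, b[4] = 0, b[5] = 10, b[6] = 10, b[7] = 2, b[8] = 12, b[9] = 14, b[10] = 8, b[11] = 4, b[12] = 12, b[13] = 16, b[14] = 10, b[15] = 8, b[16] = 0, b[17] = 8, b[18] = 8, b[19] = 16, b[20] = 6, b[21] = 4, b[22] = 10, b[23] = 14, b[24] = 6, b[25] = 2, b[26] = 8.
Since (b[25], b[26]) = (b[1], b[2]) = (2, 8) (two consecutive terms determine the rest), the sequence is periodic with period 24.
(6177 - 1) mod 24 = 8, so b[6177] = b[9] = 14.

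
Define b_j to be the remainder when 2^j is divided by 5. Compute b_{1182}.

Listing terms: b_0 = 1, b_1 = 2, b_2 = 4, b_3 = 3, b_4 = 1.
Since b_4 = b_0 = 1, the sequence is periodic with period 4.
So b_{1182} = b_{0 + ((1182-0) mod 4)} = b_2 = 4.

4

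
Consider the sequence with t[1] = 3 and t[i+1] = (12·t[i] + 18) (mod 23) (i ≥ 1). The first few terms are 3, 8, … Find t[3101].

19

We have t[1] = 3, t[2] = 8, t[3] = 22, t[4] = 6, t[5] = 21, t[6] = 17, t[7] = 15, t[8] = 14, t[9] = 2, t[10] = 19, t[11] = 16, t[12] = 3.
The sequence repeats with period 11.
(3101 - 1) mod 11 = 9, so t[3101] = t[10] = 19.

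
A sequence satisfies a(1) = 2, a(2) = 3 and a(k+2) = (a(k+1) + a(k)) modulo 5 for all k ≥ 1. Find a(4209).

4

Computing terms: a(1) = 2, a(2) = 3, a(3) = 0, a(4) = 3, a(5) = 3, a(6) = 1, a(7) = 4, a(8) = 0, a(9) = 4, a(10) = 4, a(11) = 3, a(12) = 2, a(13) = 0, a(14) = 2, a(15) = 2, a(16) = 4, a(17) = 1, a(18) = 0, a(19) = 1, a(20) = 1, a(21) = 2, a(22) = 3.
The sequence repeats with period 20.
So a(4209) = a(1 + ((4209-1) mod 20)) = a(9) = 4.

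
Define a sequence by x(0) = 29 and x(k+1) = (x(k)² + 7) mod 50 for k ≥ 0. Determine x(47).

8

Listing terms: x(0) = 29; x(1) = 48; x(2) = 11; x(3) = 28; x(4) = 41; x(5) = 38; x(6) = 1; x(7) = 8; x(8) = 21; x(9) = 48.
Since x(9) = x(1) = 48, the sequence is eventually periodic: after a pre-period of length 1 it cycles with period 8.
For k ≥ 1, x(k) depends only on (k - 1) mod 8. (47 - 1) mod 8 = 6, so x(47) = x(7) = 8.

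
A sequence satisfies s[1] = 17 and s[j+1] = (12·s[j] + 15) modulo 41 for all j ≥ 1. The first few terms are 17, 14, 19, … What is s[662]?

Computing terms: s[1] = 17,  s[2] = 14,  s[3] = 19,  s[4] = 38,  s[5] = 20,  s[6] = 9,  s[7] = 0,  s[8] = 15,  s[9] = 31,  s[10] = 18,  s[11] = 26,  s[12] = 40,  s[13] = 3,  s[14] = 10,  s[15] = 12,  s[16] = 36,  s[17] = 37,  s[18] = 8,  s[19] = 29,  s[20] = 35,  s[21] = 25,  s[22] = 28,  s[23] = 23,  s[24] = 4,  s[25] = 22,  s[26] = 33,  s[27] = 1,  s[28] = 27,  s[29] = 11,  s[30] = 24,  s[31] = 16,  s[32] = 2,  s[33] = 39,  s[34] = 32,  s[35] = 30,  s[36] = 6,  s[37] = 5,  s[38] = 34,  s[39] = 13,  s[40] = 7,  s[41] = 17.
The sequence repeats with period 40.
(662 - 1) mod 40 = 21, so s[662] = s[22] = 28.

28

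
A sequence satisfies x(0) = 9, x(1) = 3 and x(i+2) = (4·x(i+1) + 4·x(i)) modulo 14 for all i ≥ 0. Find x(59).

4

We have x(0) = 9, x(1) = 3, x(2) = 6, x(3) = 8, x(4) = 0, x(5) = 4, x(6) = 2, x(7) = 10, x(8) = 6, x(9) = 8.
Since (x(8), x(9)) = (x(2), x(3)) = (6, 8) (two consecutive terms determine the rest), the sequence is eventually periodic: after a pre-period of length 2 it cycles with period 6.
For i ≥ 2, x(i) depends only on (i - 2) mod 6. (59 - 2) mod 6 = 3, so x(59) = x(5) = 4.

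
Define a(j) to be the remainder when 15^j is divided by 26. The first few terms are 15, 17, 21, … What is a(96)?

1

Listing terms: a(1) = 15; a(2) = 17; a(3) = 21; a(4) = 3; a(5) = 19; a(6) = 25; a(7) = 11; a(8) = 9; a(9) = 5; a(10) = 23; a(11) = 7; a(12) = 1; a(13) = 15.
The sequence repeats with period 12.
So a(96) = a(1 + ((96-1) mod 12)) = a(12) = 1.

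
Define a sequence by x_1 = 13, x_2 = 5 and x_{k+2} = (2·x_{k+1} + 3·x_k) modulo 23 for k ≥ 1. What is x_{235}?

Listing terms: x_1 = 13; x_2 = 5; x_3 = 3; x_4 = 21; x_5 = 5; x_6 = 4; x_7 = 0; x_8 = 12; x_9 = 1; x_{10} = 15; x_{11} = 10; x_{12} = 19; x_{13} = 22; x_{14} = 9; x_{15} = 15; x_{16} = 11; x_{17} = 21; x_{18} = 6; x_{19} = 6; x_{20} = 7; x_{21} = 9; x_{22} = 16; x_{23} = 13; x_{24} = 5.
Since (x_{23}, x_{24}) = (x_1, x_2) = (13, 5) (two consecutive terms determine the rest), the sequence is periodic with period 22.
So x_{235} = x_{1 + ((235-1) mod 22)} = x_{15} = 15.

15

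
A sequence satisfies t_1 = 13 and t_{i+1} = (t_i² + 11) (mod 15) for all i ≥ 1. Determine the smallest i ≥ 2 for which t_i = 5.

5

Listing terms: t_1 = 13; t_2 = 0; t_3 = 11; t_4 = 12; t_5 = 5; t_6 = 6; t_7 = 2; t_8 = 0.
Since t_8 = t_2 = 0, the sequence is eventually periodic: after a pre-period of length 1 it cycles with period 6.
The value 5 first appears (with i ≥ 2) at t_5.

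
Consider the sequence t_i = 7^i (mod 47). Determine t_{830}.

Computing terms: t_1 = 7; t_2 = 2; t_3 = 14; t_4 = 4; t_5 = 28; t_6 = 8; t_7 = 9; t_8 = 16; t_9 = 18; t_{10} = 32; t_{11} = 36; t_{12} = 17; t_{13} = 25; t_{14} = 34; t_{15} = 3; t_{16} = 21; t_{17} = 6; t_{18} = 42; t_{19} = 12; t_{20} = 37; t_{21} = 24; t_{22} = 27; t_{23} = 1; t_{24} = 7.
Since t_{24} = t_1 = 7, the sequence is periodic with period 23.
(830 - 1) mod 23 = 1, so t_{830} = t_2 = 2.

2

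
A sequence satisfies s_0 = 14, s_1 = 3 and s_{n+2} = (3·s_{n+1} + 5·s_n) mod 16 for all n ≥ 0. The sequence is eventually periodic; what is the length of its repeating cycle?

We have s_0 = 14; s_1 = 3; s_2 = 15; s_3 = 12; s_4 = 15; s_5 = 9; s_6 = 6; s_7 = 15; s_8 = 11; s_9 = 12; s_{10} = 11; s_{11} = 13; s_{12} = 14; s_{13} = 11; s_{14} = 7; s_{15} = 12; s_{16} = 7; s_{17} = 1; s_{18} = 6; s_{19} = 7; s_{20} = 3; s_{21} = 12; s_{22} = 3; s_{23} = 5; s_{24} = 14; s_{25} = 3.
Since (s_{24}, s_{25}) = (s_0, s_1) = (14, 3) (two consecutive terms determine the rest), the sequence is periodic with period 24.

24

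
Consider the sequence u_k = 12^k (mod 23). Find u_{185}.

4

We have u_0 = 1; u_1 = 12; u_2 = 6; u_3 = 3; u_4 = 13; u_5 = 18; u_6 = 9; u_7 = 16; u_8 = 8; u_9 = 4; u_{10} = 2; u_{11} = 1.
The sequence repeats with period 11.
(185 - 0) mod 11 = 9, so u_{185} = u_9 = 4.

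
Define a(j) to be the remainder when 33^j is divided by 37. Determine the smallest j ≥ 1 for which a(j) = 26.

6

Listing terms: a(0) = 1, a(1) = 33, a(2) = 16, a(3) = 10, a(4) = 34, a(5) = 12, a(6) = 26, a(7) = 7, a(8) = 9, a(9) = 1.
Since a(9) = a(0) = 1, the sequence is periodic with period 9.
The value 26 first appears (with j ≥ 1) at a(6).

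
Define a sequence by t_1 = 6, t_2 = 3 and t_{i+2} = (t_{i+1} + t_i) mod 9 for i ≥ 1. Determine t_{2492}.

Computing terms: t_1 = 6, t_2 = 3, t_3 = 0, t_4 = 3, t_5 = 3, t_6 = 6, t_7 = 0, t_8 = 6, t_9 = 6, t_{10} = 3.
Since (t_9, t_{10}) = (t_1, t_2) = (6, 3) (two consecutive terms determine the rest), the sequence is periodic with period 8.
(2492 - 1) mod 8 = 3, so t_{2492} = t_4 = 3.

3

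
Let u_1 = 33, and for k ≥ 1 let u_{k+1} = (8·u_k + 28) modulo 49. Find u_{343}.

Listing terms: u_1 = 33; u_2 = 47; u_3 = 12; u_4 = 26; u_5 = 40; u_6 = 5; u_7 = 19; u_8 = 33.
The sequence repeats with period 7.
(343 - 1) mod 7 = 6, so u_{343} = u_7 = 19.

19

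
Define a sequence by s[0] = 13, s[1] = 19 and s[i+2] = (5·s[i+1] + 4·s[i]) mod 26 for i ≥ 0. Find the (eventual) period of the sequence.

42

s[0] = 13; s[1] = 19; s[2] = 17; s[3] = 5; s[4] = 15; s[5] = 17; s[6] = 15; s[7] = 13; s[8] = 21; s[9] = 1; s[10] = 11; s[11] = 7; s[12] = 1; s[13] = 7; s[14] = 13; s[15] = 15; s[16] = 23; s[17] = 19; s[18] = 5; s[19] = 23; s[20] = 5; s[21] = 13; s[22] = 7; s[23] = 9; s[24] = 21; s[25] = 11; s[26] = 9; s[27] = 11; s[28] = 13; s[29] = 5; s[30] = 25; s[31] = 15; s[32] = 19; s[33] = 25; s[34] = 19; s[35] = 13; s[36] = 11; s[37] = 3; s[38] = 7; s[39] = 21; s[40] = 3; s[41] = 21; s[42] = 13; s[43] = 19.
Since (s[42], s[43]) = (s[0], s[1]) = (13, 19) (two consecutive terms determine the rest), the sequence is periodic with period 42.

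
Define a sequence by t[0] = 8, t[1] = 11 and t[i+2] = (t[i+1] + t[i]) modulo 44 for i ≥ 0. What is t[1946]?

7

t[0] = 8, t[1] = 11, t[2] = 19, t[3] = 30, t[4] = 5, t[5] = 35, t[6] = 40, t[7] = 31, t[8] = 27, t[9] = 14, t[10] = 41, t[11] = 11, t[12] = 8, t[13] = 19, t[14] = 27, t[15] = 2, t[16] = 29, t[17] = 31, t[18] = 16, t[19] = 3, t[20] = 19, t[21] = 22, t[22] = 41, t[23] = 19, t[24] = 16, t[25] = 35, t[26] = 7, t[27] = 42, t[28] = 5, t[29] = 3, t[30] = 8, t[31] = 11.
The sequence repeats with period 30.
So t[1946] = t[0 + ((1946-0) mod 30)] = t[26] = 7.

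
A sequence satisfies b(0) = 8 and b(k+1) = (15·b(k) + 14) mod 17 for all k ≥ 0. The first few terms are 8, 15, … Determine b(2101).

0

b(0) = 8, b(1) = 15, b(2) = 1, b(3) = 12, b(4) = 7, b(5) = 0, b(6) = 14, b(7) = 3, b(8) = 8.
Since b(8) = b(0) = 8, the sequence is periodic with period 8.
(2101 - 0) mod 8 = 5, so b(2101) = b(5) = 0.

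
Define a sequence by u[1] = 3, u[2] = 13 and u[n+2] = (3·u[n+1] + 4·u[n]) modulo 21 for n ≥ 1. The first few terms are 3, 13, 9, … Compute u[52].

We have u[1] = 3, u[2] = 13, u[3] = 9, u[4] = 16, u[5] = 0, u[6] = 1, u[7] = 3, u[8] = 13.
Since (u[7], u[8]) = (u[1], u[2]) = (3, 13) (two consecutive terms determine the rest), the sequence is periodic with period 6.
(52 - 1) mod 6 = 3, so u[52] = u[4] = 16.

16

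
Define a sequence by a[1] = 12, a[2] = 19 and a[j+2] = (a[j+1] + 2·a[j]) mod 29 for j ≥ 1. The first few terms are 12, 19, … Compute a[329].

17

Computing terms: a[1] = 12,  a[2] = 19,  a[3] = 14,  a[4] = 23,  a[5] = 22,  a[6] = 10,  a[7] = 25,  a[8] = 16,  a[9] = 8,  a[10] = 11,  a[11] = 27,  a[12] = 20,  a[13] = 16,  a[14] = 27,  a[15] = 1,  a[16] = 26,  a[17] = 28,  a[18] = 22,  a[19] = 20,  a[20] = 6,  a[21] = 17,  a[22] = 0,  a[23] = 5,  a[24] = 5,  a[25] = 15,  a[26] = 25,  a[27] = 26,  a[28] = 18,  a[29] = 12,  a[30] = 19.
Since (a[29], a[30]) = (a[1], a[2]) = (12, 19) (two consecutive terms determine the rest), the sequence is periodic with period 28.
So a[329] = a[1 + ((329-1) mod 28)] = a[21] = 17.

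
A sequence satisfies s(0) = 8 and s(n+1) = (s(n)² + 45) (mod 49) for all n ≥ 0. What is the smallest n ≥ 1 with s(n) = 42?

Computing terms: s(0) = 8,  s(1) = 11,  s(2) = 19,  s(3) = 14,  s(4) = 45,  s(5) = 12,  s(6) = 42,  s(7) = 45.
Since s(7) = s(4) = 45, the sequence is eventually periodic: after a pre-period of length 4 it cycles with period 3.
The value 42 first appears (with n ≥ 1) at s(6).

6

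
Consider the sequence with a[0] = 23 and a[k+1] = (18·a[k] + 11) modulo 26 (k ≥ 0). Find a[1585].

a[0] = 23; a[1] = 9; a[2] = 17; a[3] = 5; a[4] = 23.
The sequence repeats with period 4.
(1585 - 0) mod 4 = 1, so a[1585] = a[1] = 9.

9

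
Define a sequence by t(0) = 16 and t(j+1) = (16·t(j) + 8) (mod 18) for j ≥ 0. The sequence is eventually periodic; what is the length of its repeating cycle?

9

Listing terms: t(0) = 16,  t(1) = 12,  t(2) = 2,  t(3) = 4,  t(4) = 0,  t(5) = 8,  t(6) = 10,  t(7) = 6,  t(8) = 14,  t(9) = 16.
The sequence repeats with period 9.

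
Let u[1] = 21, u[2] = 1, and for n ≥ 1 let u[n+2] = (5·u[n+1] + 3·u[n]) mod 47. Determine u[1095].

u[1] = 21; u[2] = 1; u[3] = 21; u[4] = 14; u[5] = 39; u[6] = 2; u[7] = 33; u[8] = 30; u[9] = 14; u[10] = 19; u[11] = 43; u[12] = 37; u[13] = 32; u[14] = 36; u[15] = 41; u[16] = 31; u[17] = 43; u[18] = 26; u[19] = 24; u[20] = 10; u[21] = 28; u[22] = 29; u[23] = 41; u[24] = 10; u[25] = 32; u[26] = 2; u[27] = 12; u[28] = 19; u[29] = 37; u[30] = 7; u[31] = 5; u[32] = 46; u[33] = 10; u[34] = 0; u[35] = 30; u[36] = 9; u[37] = 41; u[38] = 44; u[39] = 14; u[40] = 14; u[41] = 18; u[42] = 38; u[43] = 9; u[44] = 18; u[45] = 23; u[46] = 28; u[47] = 21; u[48] = 1.
Since (u[47], u[48]) = (u[1], u[2]) = (21, 1) (two consecutive terms determine the rest), the sequence is periodic with period 46.
So u[1095] = u[1 + ((1095-1) mod 46)] = u[37] = 41.

41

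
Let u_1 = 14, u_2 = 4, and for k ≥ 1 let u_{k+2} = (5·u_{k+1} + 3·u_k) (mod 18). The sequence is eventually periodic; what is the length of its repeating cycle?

We have u_1 = 14,  u_2 = 4,  u_3 = 8,  u_4 = 16,  u_5 = 14,  u_6 = 10,  u_7 = 2,  u_8 = 4,  u_9 = 8.
Since (u_8, u_9) = (u_2, u_3) = (4, 8) (two consecutive terms determine the rest), the sequence is eventually periodic: after a pre-period of length 1 it cycles with period 6.

6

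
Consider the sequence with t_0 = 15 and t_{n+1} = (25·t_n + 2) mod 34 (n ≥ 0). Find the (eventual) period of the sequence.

Listing terms: t_0 = 15, t_1 = 3, t_2 = 9, t_3 = 23, t_4 = 33, t_5 = 11, t_6 = 5, t_7 = 25, t_8 = 15.
Since t_8 = t_0 = 15, the sequence is periodic with period 8.

8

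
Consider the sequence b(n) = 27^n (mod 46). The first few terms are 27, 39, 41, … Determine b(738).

27

We have b(1) = 27, b(2) = 39, b(3) = 41, b(4) = 3, b(5) = 35, b(6) = 25, b(7) = 31, b(8) = 9, b(9) = 13, b(10) = 29, b(11) = 1, b(12) = 27.
The sequence repeats with period 11.
So b(738) = b(1 + ((738-1) mod 11)) = b(1) = 27.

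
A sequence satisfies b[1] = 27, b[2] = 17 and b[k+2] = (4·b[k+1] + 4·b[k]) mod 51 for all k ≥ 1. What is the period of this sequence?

Listing terms: b[1] = 27, b[2] = 17, b[3] = 23, b[4] = 7, b[5] = 18, b[6] = 49, b[7] = 13, b[8] = 44, b[9] = 24, b[10] = 17, b[11] = 11, b[12] = 10, b[13] = 33, b[14] = 19, b[15] = 4, b[16] = 41, b[17] = 27, b[18] = 17.
Since (b[17], b[18]) = (b[1], b[2]) = (27, 17) (two consecutive terms determine the rest), the sequence is periodic with period 16.

16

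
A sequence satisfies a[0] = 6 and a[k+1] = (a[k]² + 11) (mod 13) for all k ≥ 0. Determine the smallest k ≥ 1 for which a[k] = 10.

Listing terms: a[0] = 6,  a[1] = 8,  a[2] = 10,  a[3] = 7,  a[4] = 8.
Since a[4] = a[1] = 8, the sequence is eventually periodic: after a pre-period of length 1 it cycles with period 3.
The value 10 first appears (with k ≥ 1) at a[2].

2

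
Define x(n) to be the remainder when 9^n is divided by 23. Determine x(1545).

x(0) = 1,  x(1) = 9,  x(2) = 12,  x(3) = 16,  x(4) = 6,  x(5) = 8,  x(6) = 3,  x(7) = 4,  x(8) = 13,  x(9) = 2,  x(10) = 18,  x(11) = 1.
The sequence repeats with period 11.
So x(1545) = x(0 + ((1545-0) mod 11)) = x(5) = 8.

8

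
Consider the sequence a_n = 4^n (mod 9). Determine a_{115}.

a_0 = 1; a_1 = 4; a_2 = 7; a_3 = 1.
Since a_3 = a_0 = 1, the sequence is periodic with period 3.
(115 - 0) mod 3 = 1, so a_{115} = a_1 = 4.

4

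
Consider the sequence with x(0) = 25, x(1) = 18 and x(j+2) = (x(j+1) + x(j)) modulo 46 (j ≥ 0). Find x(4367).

39

We have x(0) = 25, x(1) = 18, x(2) = 43, x(3) = 15, x(4) = 12, x(5) = 27, x(6) = 39, x(7) = 20, x(8) = 13, x(9) = 33, x(10) = 0, x(11) = 33, x(12) = 33, x(13) = 20, x(14) = 7, x(15) = 27, x(16) = 34, x(17) = 15, x(18) = 3, x(19) = 18, x(20) = 21, x(21) = 39, x(22) = 14, x(23) = 7, x(24) = 21, x(25) = 28, x(26) = 3, x(27) = 31, x(28) = 34, x(29) = 19, x(30) = 7, x(31) = 26, x(32) = 33, x(33) = 13, x(34) = 0, x(35) = 13, x(36) = 13, x(37) = 26, x(38) = 39, x(39) = 19, x(40) = 12, x(41) = 31, x(42) = 43, x(43) = 28, x(44) = 25, x(45) = 7, x(46) = 32, x(47) = 39, x(48) = 25, x(49) = 18.
Since (x(48), x(49)) = (x(0), x(1)) = (25, 18) (two consecutive terms determine the rest), the sequence is periodic with period 48.
So x(4367) = x(0 + ((4367-0) mod 48)) = x(47) = 39.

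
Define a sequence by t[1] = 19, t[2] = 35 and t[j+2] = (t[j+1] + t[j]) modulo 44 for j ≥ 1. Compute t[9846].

Computing terms: t[1] = 19,  t[2] = 35,  t[3] = 10,  t[4] = 1,  t[5] = 11,  t[6] = 12,  t[7] = 23,  t[8] = 35,  t[9] = 14,  t[10] = 5,  t[11] = 19,  t[12] = 24,  t[13] = 43,  t[14] = 23,  t[15] = 22,  t[16] = 1,  t[17] = 23,  t[18] = 24,  t[19] = 3,  t[20] = 27,  t[21] = 30,  t[22] = 13,  t[23] = 43,  t[24] = 12,  t[25] = 11,  t[26] = 23,  t[27] = 34,  t[28] = 13,  t[29] = 3,  t[30] = 16,  t[31] = 19,  t[32] = 35.
The sequence repeats with period 30.
So t[9846] = t[1 + ((9846-1) mod 30)] = t[6] = 12.

12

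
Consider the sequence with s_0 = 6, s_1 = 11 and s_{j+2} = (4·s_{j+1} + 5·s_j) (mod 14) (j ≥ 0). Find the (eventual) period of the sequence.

Computing terms: s_0 = 6,  s_1 = 11,  s_2 = 4,  s_3 = 1,  s_4 = 10,  s_5 = 3,  s_6 = 6,  s_7 = 11.
The sequence repeats with period 6.

6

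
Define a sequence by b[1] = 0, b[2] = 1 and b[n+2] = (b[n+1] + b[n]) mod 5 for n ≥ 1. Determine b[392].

4

We have b[1] = 0,  b[2] = 1,  b[3] = 1,  b[4] = 2,  b[5] = 3,  b[6] = 0,  b[7] = 3,  b[8] = 3,  b[9] = 1,  b[10] = 4,  b[11] = 0,  b[12] = 4,  b[13] = 4,  b[14] = 3,  b[15] = 2,  b[16] = 0,  b[17] = 2,  b[18] = 2,  b[19] = 4,  b[20] = 1,  b[21] = 0,  b[22] = 1.
Since (b[21], b[22]) = (b[1], b[2]) = (0, 1) (two consecutive terms determine the rest), the sequence is periodic with period 20.
So b[392] = b[1 + ((392-1) mod 20)] = b[12] = 4.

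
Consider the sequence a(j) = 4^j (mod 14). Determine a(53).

Listing terms: a(1) = 4, a(2) = 2, a(3) = 8, a(4) = 4.
The sequence repeats with period 3.
(53 - 1) mod 3 = 1, so a(53) = a(2) = 2.

2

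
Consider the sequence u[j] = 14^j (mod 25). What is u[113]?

19

We have u[1] = 14,  u[2] = 21,  u[3] = 19,  u[4] = 16,  u[5] = 24,  u[6] = 11,  u[7] = 4,  u[8] = 6,  u[9] = 9,  u[10] = 1,  u[11] = 14.
Since u[11] = u[1] = 14, the sequence is periodic with period 10.
So u[113] = u[1 + ((113-1) mod 10)] = u[3] = 19.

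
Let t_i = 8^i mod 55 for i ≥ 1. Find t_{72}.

Computing terms: t_1 = 8,  t_2 = 9,  t_3 = 17,  t_4 = 26,  t_5 = 43,  t_6 = 14,  t_7 = 2,  t_8 = 16,  t_9 = 18,  t_{10} = 34,  t_{11} = 52,  t_{12} = 31,  t_{13} = 28,  t_{14} = 4,  t_{15} = 32,  t_{16} = 36,  t_{17} = 13,  t_{18} = 49,  t_{19} = 7,  t_{20} = 1,  t_{21} = 8.
Since t_{21} = t_1 = 8, the sequence is periodic with period 20.
So t_{72} = t_{1 + ((72-1) mod 20)} = t_{12} = 31.

31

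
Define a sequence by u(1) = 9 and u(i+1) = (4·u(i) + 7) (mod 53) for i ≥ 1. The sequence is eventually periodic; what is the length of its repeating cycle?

u(1) = 9; u(2) = 43; u(3) = 20; u(4) = 34; u(5) = 37; u(6) = 49; u(7) = 44; u(8) = 24; u(9) = 50; u(10) = 48; u(11) = 40; u(12) = 8; u(13) = 39; u(14) = 4; u(15) = 23; u(16) = 46; u(17) = 32; u(18) = 29; u(19) = 17; u(20) = 22; u(21) = 42; u(22) = 16; u(23) = 18; u(24) = 26; u(25) = 5; u(26) = 27; u(27) = 9.
Since u(27) = u(1) = 9, the sequence is periodic with period 26.

26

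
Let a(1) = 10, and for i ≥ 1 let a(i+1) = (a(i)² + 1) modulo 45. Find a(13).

35

We have a(1) = 10, a(2) = 11, a(3) = 32, a(4) = 35, a(5) = 11.
Since a(5) = a(2) = 11, the sequence is eventually periodic: after a pre-period of length 1 it cycles with period 3.
For i ≥ 2, a(i) depends only on (i - 2) mod 3. (13 - 2) mod 3 = 2, so a(13) = a(4) = 35.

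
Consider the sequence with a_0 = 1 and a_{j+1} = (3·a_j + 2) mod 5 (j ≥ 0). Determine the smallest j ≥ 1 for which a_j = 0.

Listing terms: a_0 = 1,  a_1 = 0,  a_2 = 2,  a_3 = 3,  a_4 = 1.
Since a_4 = a_0 = 1, the sequence is periodic with period 4.
The value 0 first appears (with j ≥ 1) at a_1.

1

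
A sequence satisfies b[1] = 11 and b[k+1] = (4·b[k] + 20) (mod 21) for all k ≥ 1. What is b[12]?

We have b[1] = 11, b[2] = 1, b[3] = 3, b[4] = 11.
Since b[4] = b[1] = 11, the sequence is periodic with period 3.
So b[12] = b[1 + ((12-1) mod 3)] = b[3] = 3.

3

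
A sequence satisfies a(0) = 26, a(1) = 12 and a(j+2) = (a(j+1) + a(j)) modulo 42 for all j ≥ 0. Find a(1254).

Computing terms: a(0) = 26; a(1) = 12; a(2) = 38; a(3) = 8; a(4) = 4; a(5) = 12; a(6) = 16; a(7) = 28; a(8) = 2; a(9) = 30; a(10) = 32; a(11) = 20; a(12) = 10; a(13) = 30; a(14) = 40; a(15) = 28; a(16) = 26; a(17) = 12.
Since (a(16), a(17)) = (a(0), a(1)) = (26, 12) (two consecutive terms determine the rest), the sequence is periodic with period 16.
(1254 - 0) mod 16 = 6, so a(1254) = a(6) = 16.

16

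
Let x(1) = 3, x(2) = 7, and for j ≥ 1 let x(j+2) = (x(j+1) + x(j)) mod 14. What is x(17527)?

1

x(1) = 3; x(2) = 7; x(3) = 10; x(4) = 3; x(5) = 13; x(6) = 2; x(7) = 1; x(8) = 3; x(9) = 4; x(10) = 7; x(11) = 11; x(12) = 4; x(13) = 1; x(14) = 5; x(15) = 6; x(16) = 11; x(17) = 3; x(18) = 0; x(19) = 3; x(20) = 3; x(21) = 6; x(22) = 9; x(23) = 1; x(24) = 10; x(25) = 11; x(26) = 7; x(27) = 4; x(28) = 11; x(29) = 1; x(30) = 12; x(31) = 13; x(32) = 11; x(33) = 10; x(34) = 7; x(35) = 3; x(36) = 10; x(37) = 13; x(38) = 9; x(39) = 8; x(40) = 3; x(41) = 11; x(42) = 0; x(43) = 11; x(44) = 11; x(45) = 8; x(46) = 5; x(47) = 13; x(48) = 4; x(49) = 3; x(50) = 7.
The sequence repeats with period 48.
So x(17527) = x(1 + ((17527-1) mod 48)) = x(7) = 1.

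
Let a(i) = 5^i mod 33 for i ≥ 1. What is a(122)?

25

We have a(1) = 5, a(2) = 25, a(3) = 26, a(4) = 31, a(5) = 23, a(6) = 16, a(7) = 14, a(8) = 4, a(9) = 20, a(10) = 1, a(11) = 5.
The sequence repeats with period 10.
(122 - 1) mod 10 = 1, so a(122) = a(2) = 25.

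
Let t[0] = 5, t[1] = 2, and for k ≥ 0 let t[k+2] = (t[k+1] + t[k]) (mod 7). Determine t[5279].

4

Listing terms: t[0] = 5, t[1] = 2, t[2] = 0, t[3] = 2, t[4] = 2, t[5] = 4, t[6] = 6, t[7] = 3, t[8] = 2, t[9] = 5, t[10] = 0, t[11] = 5, t[12] = 5, t[13] = 3, t[14] = 1, t[15] = 4, t[16] = 5, t[17] = 2.
The sequence repeats with period 16.
So t[5279] = t[0 + ((5279-0) mod 16)] = t[15] = 4.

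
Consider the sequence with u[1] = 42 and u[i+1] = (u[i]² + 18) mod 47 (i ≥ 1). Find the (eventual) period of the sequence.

We have u[1] = 42,  u[2] = 43,  u[3] = 34,  u[4] = 46,  u[5] = 19,  u[6] = 3,  u[7] = 27,  u[8] = 42.
The sequence repeats with period 7.

7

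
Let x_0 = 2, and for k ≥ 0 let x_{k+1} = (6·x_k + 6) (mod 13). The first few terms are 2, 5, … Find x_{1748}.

x_0 = 2; x_1 = 5; x_2 = 10; x_3 = 1; x_4 = 12; x_5 = 0; x_6 = 6; x_7 = 3; x_8 = 11; x_9 = 7; x_{10} = 9; x_{11} = 8; x_{12} = 2.
Since x_{12} = x_0 = 2, the sequence is periodic with period 12.
(1748 - 0) mod 12 = 8, so x_{1748} = x_8 = 11.

11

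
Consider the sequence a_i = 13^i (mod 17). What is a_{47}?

4

a_1 = 13; a_2 = 16; a_3 = 4; a_4 = 1; a_5 = 13.
Since a_5 = a_1 = 13, the sequence is periodic with period 4.
So a_{47} = a_{1 + ((47-1) mod 4)} = a_3 = 4.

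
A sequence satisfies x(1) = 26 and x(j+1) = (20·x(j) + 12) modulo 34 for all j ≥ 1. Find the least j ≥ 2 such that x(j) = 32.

7

We have x(1) = 26,  x(2) = 22,  x(3) = 10,  x(4) = 8,  x(5) = 2,  x(6) = 18,  x(7) = 32,  x(8) = 6,  x(9) = 30,  x(10) = 0,  x(11) = 12,  x(12) = 14,  x(13) = 20,  x(14) = 4,  x(15) = 24,  x(16) = 16,  x(17) = 26.
Since x(17) = x(1) = 26, the sequence is periodic with period 16.
The value 32 first appears (with j ≥ 2) at x(7).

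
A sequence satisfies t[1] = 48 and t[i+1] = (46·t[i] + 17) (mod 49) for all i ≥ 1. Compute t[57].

6

Listing terms: t[1] = 48; t[2] = 20; t[3] = 6; t[4] = 48.
Since t[4] = t[1] = 48, the sequence is periodic with period 3.
(57 - 1) mod 3 = 2, so t[57] = t[3] = 6.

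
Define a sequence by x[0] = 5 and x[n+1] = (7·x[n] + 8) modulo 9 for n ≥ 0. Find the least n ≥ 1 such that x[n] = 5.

Listing terms: x[0] = 5,  x[1] = 7,  x[2] = 3,  x[3] = 2,  x[4] = 4,  x[5] = 0,  x[6] = 8,  x[7] = 1,  x[8] = 6,  x[9] = 5.
The sequence repeats with period 9.
The value 5 next appears (with n ≥ 1) at x[9].

9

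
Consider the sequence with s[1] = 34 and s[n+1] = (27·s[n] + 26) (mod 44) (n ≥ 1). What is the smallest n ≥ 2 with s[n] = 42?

7

We have s[1] = 34,  s[2] = 20,  s[3] = 38,  s[4] = 40,  s[5] = 6,  s[6] = 12,  s[7] = 42,  s[8] = 16,  s[9] = 18,  s[10] = 28,  s[11] = 34.
The sequence repeats with period 10.
The value 42 first appears (with n ≥ 2) at s[7].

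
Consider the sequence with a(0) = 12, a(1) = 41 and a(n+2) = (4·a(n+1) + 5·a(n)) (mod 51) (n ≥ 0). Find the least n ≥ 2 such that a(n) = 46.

a(0) = 12, a(1) = 41, a(2) = 20, a(3) = 30, a(4) = 16, a(5) = 10, a(6) = 18, a(7) = 20, a(8) = 17, a(9) = 15, a(10) = 43, a(11) = 43, a(12) = 30, a(13) = 29, a(14) = 11, a(15) = 36, a(16) = 46, a(17) = 7, a(18) = 3, a(19) = 47, a(20) = 50, a(21) = 27, a(22) = 1, a(23) = 37, a(24) = 0, a(25) = 32, a(26) = 26, a(27) = 9, a(28) = 13, a(29) = 46, a(30) = 45, a(31) = 2, a(32) = 29, a(33) = 24, a(34) = 37, a(35) = 13, a(36) = 33, a(37) = 44, a(38) = 35, a(39) = 3, a(40) = 34, a(41) = 49, a(42) = 9, a(43) = 26, a(44) = 47, a(45) = 12, a(46) = 28, a(47) = 19, a(48) = 12, a(49) = 41.
The sequence repeats with period 48.
The value 46 first appears (with n ≥ 2) at a(16).

16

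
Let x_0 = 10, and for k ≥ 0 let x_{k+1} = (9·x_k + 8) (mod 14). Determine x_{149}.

Computing terms: x_0 = 10,  x_1 = 0,  x_2 = 8,  x_3 = 10.
The sequence repeats with period 3.
So x_{149} = x_{0 + ((149-0) mod 3)} = x_2 = 8.

8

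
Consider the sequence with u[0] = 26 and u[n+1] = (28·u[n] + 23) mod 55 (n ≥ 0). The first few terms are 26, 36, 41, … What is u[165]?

Computing terms: u[0] = 26, u[1] = 36, u[2] = 41, u[3] = 16, u[4] = 31, u[5] = 11, u[6] = 1, u[7] = 51, u[8] = 21, u[9] = 6, u[10] = 26.
The sequence repeats with period 10.
(165 - 0) mod 10 = 5, so u[165] = u[5] = 11.

11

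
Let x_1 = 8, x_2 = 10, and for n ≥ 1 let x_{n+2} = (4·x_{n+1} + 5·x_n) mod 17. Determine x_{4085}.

x_1 = 8; x_2 = 10; x_3 = 12; x_4 = 13; x_5 = 10; x_6 = 3; x_7 = 11; x_8 = 8; x_9 = 2; x_{10} = 14; x_{11} = 15; x_{12} = 11; x_{13} = 0; x_{14} = 4; x_{15} = 16; x_{16} = 16; x_{17} = 8; x_{18} = 10.
Since (x_{17}, x_{18}) = (x_1, x_2) = (8, 10) (two consecutive terms determine the rest), the sequence is periodic with period 16.
So x_{4085} = x_{1 + ((4085-1) mod 16)} = x_5 = 10.

10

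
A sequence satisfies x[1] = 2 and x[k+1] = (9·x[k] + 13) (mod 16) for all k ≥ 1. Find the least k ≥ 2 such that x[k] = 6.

We have x[1] = 2; x[2] = 15; x[3] = 4; x[4] = 1; x[5] = 6; x[6] = 3; x[7] = 8; x[8] = 5; x[9] = 10; x[10] = 7; x[11] = 12; x[12] = 9; x[13] = 14; x[14] = 11; x[15] = 0; x[16] = 13; x[17] = 2.
Since x[17] = x[1] = 2, the sequence is periodic with period 16.
The value 6 first appears (with k ≥ 2) at x[5].

5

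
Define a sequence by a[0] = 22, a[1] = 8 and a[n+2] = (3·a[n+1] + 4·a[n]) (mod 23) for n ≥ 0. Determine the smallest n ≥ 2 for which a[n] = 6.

10

We have a[0] = 22, a[1] = 8, a[2] = 20, a[3] = 0, a[4] = 11, a[5] = 10, a[6] = 5, a[7] = 9, a[8] = 1, a[9] = 16, a[10] = 6, a[11] = 13, a[12] = 17, a[13] = 11, a[14] = 9, a[15] = 2, a[16] = 19, a[17] = 19, a[18] = 18, a[19] = 15, a[20] = 2, a[21] = 20, a[22] = 22, a[23] = 8.
The sequence repeats with period 22.
The value 6 first appears (with n ≥ 2) at a[10].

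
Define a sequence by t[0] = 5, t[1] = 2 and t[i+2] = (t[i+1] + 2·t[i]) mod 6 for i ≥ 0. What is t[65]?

0

t[0] = 5; t[1] = 2; t[2] = 0; t[3] = 4; t[4] = 4; t[5] = 0; t[6] = 2; t[7] = 2; t[8] = 0.
Since (t[7], t[8]) = (t[1], t[2]) = (2, 0) (two consecutive terms determine the rest), the sequence is eventually periodic: after a pre-period of length 1 it cycles with period 6.
For i ≥ 1, t[i] depends only on (i - 1) mod 6. (65 - 1) mod 6 = 4, so t[65] = t[5] = 0.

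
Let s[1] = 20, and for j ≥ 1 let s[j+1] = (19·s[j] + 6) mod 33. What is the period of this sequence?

10

s[1] = 20, s[2] = 23, s[3] = 14, s[4] = 8, s[5] = 26, s[6] = 5, s[7] = 2, s[8] = 11, s[9] = 17, s[10] = 32, s[11] = 20.
The sequence repeats with period 10.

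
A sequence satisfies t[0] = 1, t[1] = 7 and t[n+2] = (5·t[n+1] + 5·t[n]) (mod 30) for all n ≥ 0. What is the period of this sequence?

We have t[0] = 1,  t[1] = 7,  t[2] = 10,  t[3] = 25,  t[4] = 25,  t[5] = 10,  t[6] = 25.
Since (t[5], t[6]) = (t[2], t[3]) = (10, 25) (two consecutive terms determine the rest), the sequence is eventually periodic: after a pre-period of length 2 it cycles with period 3.

3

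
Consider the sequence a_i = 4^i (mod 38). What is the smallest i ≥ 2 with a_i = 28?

4

We have a_1 = 4,  a_2 = 16,  a_3 = 26,  a_4 = 28,  a_5 = 36,  a_6 = 30,  a_7 = 6,  a_8 = 24,  a_9 = 20,  a_{10} = 4.
The sequence repeats with period 9.
The value 28 first appears (with i ≥ 2) at a_4.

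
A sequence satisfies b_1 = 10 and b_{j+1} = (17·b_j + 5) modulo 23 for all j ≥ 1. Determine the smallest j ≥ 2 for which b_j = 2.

16

Listing terms: b_1 = 10; b_2 = 14; b_3 = 13; b_4 = 19; b_5 = 6; b_6 = 15; b_7 = 7; b_8 = 9; b_9 = 20; b_{10} = 0; b_{11} = 5; b_{12} = 21; b_{13} = 17; b_{14} = 18; b_{15} = 12; b_{16} = 2; b_{17} = 16; b_{18} = 1; b_{19} = 22; b_{20} = 11; b_{21} = 8; b_{22} = 3; b_{23} = 10.
The sequence repeats with period 22.
The value 2 first appears (with j ≥ 2) at b_{16}.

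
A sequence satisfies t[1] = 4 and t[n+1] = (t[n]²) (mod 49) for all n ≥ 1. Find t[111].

Listing terms: t[1] = 4,  t[2] = 16,  t[3] = 11,  t[4] = 23,  t[5] = 39,  t[6] = 2,  t[7] = 4.
The sequence repeats with period 6.
So t[111] = t[1 + ((111-1) mod 6)] = t[3] = 11.

11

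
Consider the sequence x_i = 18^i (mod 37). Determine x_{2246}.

21

We have x_0 = 1, x_1 = 18, x_2 = 28, x_3 = 23, x_4 = 7, x_5 = 15, x_6 = 11, x_7 = 13, x_8 = 12, x_9 = 31, x_{10} = 3, x_{11} = 17, x_{12} = 10, x_{13} = 32, x_{14} = 21, x_{15} = 8, x_{16} = 33, x_{17} = 2, x_{18} = 36, x_{19} = 19, x_{20} = 9, x_{21} = 14, x_{22} = 30, x_{23} = 22, x_{24} = 26, x_{25} = 24, x_{26} = 25, x_{27} = 6, x_{28} = 34, x_{29} = 20, x_{30} = 27, x_{31} = 5, x_{32} = 16, x_{33} = 29, x_{34} = 4, x_{35} = 35, x_{36} = 1.
Since x_{36} = x_0 = 1, the sequence is periodic with period 36.
So x_{2246} = x_{0 + ((2246-0) mod 36)} = x_{14} = 21.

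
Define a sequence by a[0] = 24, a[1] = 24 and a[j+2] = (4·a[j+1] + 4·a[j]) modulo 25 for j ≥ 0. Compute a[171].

4

a[0] = 24; a[1] = 24; a[2] = 17; a[3] = 14; a[4] = 24; a[5] = 2; a[6] = 4; a[7] = 24; a[8] = 12; a[9] = 19; a[10] = 24; a[11] = 22; a[12] = 9; a[13] = 24; a[14] = 7; a[15] = 24; a[16] = 24.
The sequence repeats with period 15.
So a[171] = a[0 + ((171-0) mod 15)] = a[6] = 4.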